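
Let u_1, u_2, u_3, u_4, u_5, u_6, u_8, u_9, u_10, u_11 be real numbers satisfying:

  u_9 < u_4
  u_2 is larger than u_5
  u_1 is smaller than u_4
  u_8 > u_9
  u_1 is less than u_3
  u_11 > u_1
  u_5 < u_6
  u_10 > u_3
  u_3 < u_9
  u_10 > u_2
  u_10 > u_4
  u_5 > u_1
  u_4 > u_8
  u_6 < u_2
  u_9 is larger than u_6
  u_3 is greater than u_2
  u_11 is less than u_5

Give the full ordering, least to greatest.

u_1 < u_11 < u_5 < u_6 < u_2 < u_3 < u_9 < u_8 < u_4 < u_10

The consecutive links are each given: u_1 < u_11; u_11 < u_5; u_5 < u_6; u_6 < u_2; u_2 < u_3; u_3 < u_9; u_9 < u_8; u_8 < u_4; u_4 < u_10.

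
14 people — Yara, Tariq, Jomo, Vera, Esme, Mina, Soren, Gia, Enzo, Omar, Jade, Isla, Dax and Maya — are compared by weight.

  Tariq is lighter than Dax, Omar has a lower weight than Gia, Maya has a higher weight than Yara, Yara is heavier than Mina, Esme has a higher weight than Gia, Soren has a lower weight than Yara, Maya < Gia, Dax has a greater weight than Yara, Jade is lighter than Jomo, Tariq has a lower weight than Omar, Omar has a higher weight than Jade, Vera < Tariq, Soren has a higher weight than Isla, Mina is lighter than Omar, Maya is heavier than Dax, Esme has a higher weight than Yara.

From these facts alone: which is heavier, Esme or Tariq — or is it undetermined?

Link the given pairs in sequence: Tariq < Dax; Dax < Maya; Maya < Gia; Gia < Esme.
Together: Tariq < Dax < Maya < Gia < Esme.
So Esme is heavier.

Esme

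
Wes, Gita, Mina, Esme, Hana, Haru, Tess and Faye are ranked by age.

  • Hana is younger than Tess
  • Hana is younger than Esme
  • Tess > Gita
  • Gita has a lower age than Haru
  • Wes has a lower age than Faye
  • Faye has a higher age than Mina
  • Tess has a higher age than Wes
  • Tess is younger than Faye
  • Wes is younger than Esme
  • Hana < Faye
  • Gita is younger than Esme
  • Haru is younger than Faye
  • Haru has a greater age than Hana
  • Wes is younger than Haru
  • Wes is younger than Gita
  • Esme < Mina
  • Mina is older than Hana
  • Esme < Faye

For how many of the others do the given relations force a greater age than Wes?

6

From Wes the given relations immediately reach Gita, Esme, Haru, Tess, Faye.
From those, Mina — 6 in total.
Nothing else is reachable above Wes; 6 in all.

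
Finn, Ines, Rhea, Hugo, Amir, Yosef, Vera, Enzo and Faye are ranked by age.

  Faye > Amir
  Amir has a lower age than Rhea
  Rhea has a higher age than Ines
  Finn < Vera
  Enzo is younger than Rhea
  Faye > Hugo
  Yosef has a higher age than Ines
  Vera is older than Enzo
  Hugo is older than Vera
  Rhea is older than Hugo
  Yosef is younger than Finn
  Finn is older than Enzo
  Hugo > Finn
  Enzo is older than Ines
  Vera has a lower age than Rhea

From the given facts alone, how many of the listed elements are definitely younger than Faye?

Directly below Faye: Amir, Hugo.
One step further: Finn, Vera (4 so far).
One step further: Enzo, Yosef (6 so far).
One step further: Ines (7 so far).
Nothing else is reachable below Faye; 7 in all.

7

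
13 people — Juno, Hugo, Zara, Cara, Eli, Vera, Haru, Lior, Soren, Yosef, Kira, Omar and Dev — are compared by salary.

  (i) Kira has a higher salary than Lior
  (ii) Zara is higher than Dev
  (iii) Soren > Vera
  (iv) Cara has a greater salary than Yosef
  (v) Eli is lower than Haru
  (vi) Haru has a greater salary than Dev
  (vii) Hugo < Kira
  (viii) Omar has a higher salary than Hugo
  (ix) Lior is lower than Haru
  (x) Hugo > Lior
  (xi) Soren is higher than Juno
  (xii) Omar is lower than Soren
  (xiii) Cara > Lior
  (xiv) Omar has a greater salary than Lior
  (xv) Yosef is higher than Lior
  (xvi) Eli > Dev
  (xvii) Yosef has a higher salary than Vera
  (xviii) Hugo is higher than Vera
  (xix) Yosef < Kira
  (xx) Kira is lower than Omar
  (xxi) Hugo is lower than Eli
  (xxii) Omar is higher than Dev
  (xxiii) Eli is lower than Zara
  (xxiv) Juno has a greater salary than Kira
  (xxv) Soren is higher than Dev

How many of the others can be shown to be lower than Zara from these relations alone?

The elements the relations force below Zara are Vera, Lior, Hugo, Dev, Eli — no chain reaches any other.
That is 5.

5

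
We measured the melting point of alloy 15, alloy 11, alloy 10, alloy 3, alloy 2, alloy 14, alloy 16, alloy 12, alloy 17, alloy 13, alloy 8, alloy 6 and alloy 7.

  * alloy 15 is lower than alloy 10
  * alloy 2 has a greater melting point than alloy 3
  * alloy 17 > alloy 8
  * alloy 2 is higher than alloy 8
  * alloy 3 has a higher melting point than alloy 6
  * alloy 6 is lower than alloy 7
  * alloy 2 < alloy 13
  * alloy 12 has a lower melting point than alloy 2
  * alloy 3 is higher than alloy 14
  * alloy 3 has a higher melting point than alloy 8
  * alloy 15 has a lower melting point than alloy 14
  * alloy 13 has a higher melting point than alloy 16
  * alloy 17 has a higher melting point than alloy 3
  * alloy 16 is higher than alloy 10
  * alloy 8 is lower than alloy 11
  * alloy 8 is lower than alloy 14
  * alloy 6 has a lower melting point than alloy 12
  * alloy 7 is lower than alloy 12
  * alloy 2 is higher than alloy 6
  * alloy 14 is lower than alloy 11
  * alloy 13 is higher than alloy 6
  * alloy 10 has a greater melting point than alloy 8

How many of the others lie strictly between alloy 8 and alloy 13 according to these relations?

Chaining upward from alloy 8 reaches: alloy 14, alloy 11, alloy 3, alloy 10, alloy 17, alloy 16, alloy 2.
Chaining downward from alloy 13 reaches: alloy 6, alloy 15, alloy 14, alloy 3, alloy 7, alloy 10, alloy 12, alloy 16, alloy 2.
Strictly between alloy 8 and alloy 13 are those in both lists: alloy 14, alloy 3, alloy 10, alloy 16, alloy 2 — 5 elements.

5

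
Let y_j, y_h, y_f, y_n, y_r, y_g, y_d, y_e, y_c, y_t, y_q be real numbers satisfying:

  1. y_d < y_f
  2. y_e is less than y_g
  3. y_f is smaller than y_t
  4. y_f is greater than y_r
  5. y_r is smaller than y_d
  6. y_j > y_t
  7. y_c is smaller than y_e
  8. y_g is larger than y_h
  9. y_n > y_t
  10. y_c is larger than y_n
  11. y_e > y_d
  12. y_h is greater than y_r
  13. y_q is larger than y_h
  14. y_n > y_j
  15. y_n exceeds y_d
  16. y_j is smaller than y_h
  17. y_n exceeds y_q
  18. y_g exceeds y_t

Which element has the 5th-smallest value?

Chaining the given pairs: y_r < y_d < y_f < y_t < y_j < y_h < y_q < y_n < y_c < y_e < y_g.
Counting 5 from the smallest end gives y_j.

y_j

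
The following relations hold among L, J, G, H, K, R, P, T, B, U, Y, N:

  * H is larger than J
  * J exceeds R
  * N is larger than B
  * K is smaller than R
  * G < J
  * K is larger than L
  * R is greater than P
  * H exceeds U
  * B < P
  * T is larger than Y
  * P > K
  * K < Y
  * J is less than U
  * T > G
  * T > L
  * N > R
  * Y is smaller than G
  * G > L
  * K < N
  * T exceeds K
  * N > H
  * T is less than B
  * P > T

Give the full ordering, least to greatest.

L < K < Y < G < T < B < P < R < J < U < H < N

Nothing is placed below L, so it is least; from there L < K; K < Y; Y < G; G < T; T < B; B < P; P < R; R < J; J < U; U < H; H < N, each given directly.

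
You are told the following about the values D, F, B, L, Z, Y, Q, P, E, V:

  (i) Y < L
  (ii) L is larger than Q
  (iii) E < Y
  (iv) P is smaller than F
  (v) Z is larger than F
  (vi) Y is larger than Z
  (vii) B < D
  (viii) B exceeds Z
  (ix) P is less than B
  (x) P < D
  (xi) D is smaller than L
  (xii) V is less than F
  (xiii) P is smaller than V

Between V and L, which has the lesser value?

V

Chaining the given relations: V < F < Z < B < D < L.
So V < L; V is the smaller of the two.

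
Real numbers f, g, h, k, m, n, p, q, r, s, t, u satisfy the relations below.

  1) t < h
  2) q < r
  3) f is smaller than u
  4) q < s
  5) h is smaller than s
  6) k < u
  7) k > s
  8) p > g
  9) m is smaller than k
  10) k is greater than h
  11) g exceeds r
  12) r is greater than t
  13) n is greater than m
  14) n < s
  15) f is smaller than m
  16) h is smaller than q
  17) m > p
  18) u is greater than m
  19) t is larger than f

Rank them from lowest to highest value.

f < t < h < q < r < g < p < m < n < s < k < u

Each adjacent pair is fixed by a given relation: f < t; t < h; h < q; q < r; r < g; g < p; p < m; m < n; n < s; s < k; k < u. Chaining them end to end gives the full order.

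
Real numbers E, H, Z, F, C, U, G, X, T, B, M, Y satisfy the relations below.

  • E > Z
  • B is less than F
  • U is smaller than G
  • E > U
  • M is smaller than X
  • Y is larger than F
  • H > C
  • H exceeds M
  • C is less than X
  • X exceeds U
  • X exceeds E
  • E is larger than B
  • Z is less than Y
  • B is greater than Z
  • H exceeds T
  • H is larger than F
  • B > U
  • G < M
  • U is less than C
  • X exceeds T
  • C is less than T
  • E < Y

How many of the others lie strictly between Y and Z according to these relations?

3

Chaining upward from Z reaches: B, F, E, H, X.
Chaining downward from Y reaches: U, B, F, E.
Strictly between Z and Y are those in both lists: B, F, E — 3 elements.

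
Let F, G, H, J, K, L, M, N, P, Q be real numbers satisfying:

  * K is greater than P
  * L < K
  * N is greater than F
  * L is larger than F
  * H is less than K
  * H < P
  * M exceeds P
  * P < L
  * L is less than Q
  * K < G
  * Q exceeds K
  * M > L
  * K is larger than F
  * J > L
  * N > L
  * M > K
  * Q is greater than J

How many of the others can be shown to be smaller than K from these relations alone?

The elements the relations force below K are H, P, F, L — no chain reaches any other.
That is 4.

4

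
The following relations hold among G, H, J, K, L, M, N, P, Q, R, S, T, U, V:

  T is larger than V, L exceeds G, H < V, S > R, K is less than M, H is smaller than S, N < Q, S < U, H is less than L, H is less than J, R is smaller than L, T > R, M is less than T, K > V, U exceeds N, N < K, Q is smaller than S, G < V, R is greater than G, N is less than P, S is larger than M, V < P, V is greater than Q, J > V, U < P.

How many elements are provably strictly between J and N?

2

The relations place N below J. An element lies strictly between them when it is forced above N and also forced below J.
Above N: {Q, V, K, M, S, U, P, T}. Below J: {G, H, Q, V}.
Intersection: {Q, V} — 2.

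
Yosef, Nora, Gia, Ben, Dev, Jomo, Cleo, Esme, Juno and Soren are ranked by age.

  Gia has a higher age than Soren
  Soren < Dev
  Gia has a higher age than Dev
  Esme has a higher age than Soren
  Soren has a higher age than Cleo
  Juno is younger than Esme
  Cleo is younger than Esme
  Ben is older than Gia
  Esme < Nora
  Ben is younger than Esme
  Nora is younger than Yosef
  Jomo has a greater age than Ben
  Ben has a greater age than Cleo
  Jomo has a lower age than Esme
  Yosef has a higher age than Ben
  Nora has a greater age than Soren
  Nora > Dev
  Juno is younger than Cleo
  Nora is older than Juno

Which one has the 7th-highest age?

Piecing the relations together gives one ordering: Juno < Cleo < Soren < Dev < Gia < Ben < Jomo < Esme < Nora < Yosef.
Counting 7 from the largest end gives Dev.

Dev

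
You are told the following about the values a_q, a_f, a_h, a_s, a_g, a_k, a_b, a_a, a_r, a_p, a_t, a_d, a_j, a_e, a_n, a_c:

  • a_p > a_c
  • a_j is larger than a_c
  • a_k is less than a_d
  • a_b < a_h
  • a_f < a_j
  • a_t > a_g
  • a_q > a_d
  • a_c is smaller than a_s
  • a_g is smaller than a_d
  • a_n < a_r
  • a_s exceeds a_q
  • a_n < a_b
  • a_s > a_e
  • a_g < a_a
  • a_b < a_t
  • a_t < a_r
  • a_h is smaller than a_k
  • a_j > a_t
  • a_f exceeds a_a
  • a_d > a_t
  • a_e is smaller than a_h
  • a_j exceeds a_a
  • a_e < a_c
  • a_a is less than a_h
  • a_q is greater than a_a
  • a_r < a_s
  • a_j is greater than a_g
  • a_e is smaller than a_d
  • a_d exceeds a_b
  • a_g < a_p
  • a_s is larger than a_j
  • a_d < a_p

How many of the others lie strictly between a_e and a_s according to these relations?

6

The relations place a_e below a_s. An element lies strictly between them when it is forced above a_e and also forced below a_s.
Above a_e: {a_c, a_h, a_k, a_d, a_q, a_p, a_j}. Below a_s: {a_n, a_g, a_b, a_a, a_c, a_h, a_t, a_k, a_d, a_q, a_f, a_j, a_r}.
Intersection: {a_c, a_h, a_k, a_d, a_q, a_j} — 6.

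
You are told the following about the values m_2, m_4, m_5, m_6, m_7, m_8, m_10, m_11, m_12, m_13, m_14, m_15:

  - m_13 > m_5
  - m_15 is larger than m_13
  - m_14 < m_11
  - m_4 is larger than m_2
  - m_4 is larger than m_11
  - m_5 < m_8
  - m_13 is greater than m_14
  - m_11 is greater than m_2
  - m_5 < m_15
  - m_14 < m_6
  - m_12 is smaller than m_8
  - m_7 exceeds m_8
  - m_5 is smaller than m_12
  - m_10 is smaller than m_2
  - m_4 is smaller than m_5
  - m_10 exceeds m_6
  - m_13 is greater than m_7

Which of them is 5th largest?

The consecutive relations fix a unique order: m_14 < m_6 < m_10 < m_2 < m_11 < m_4 < m_5 < m_12 < m_8 < m_7 < m_13 < m_15.
Counting 5 from the largest end gives m_12.

m_12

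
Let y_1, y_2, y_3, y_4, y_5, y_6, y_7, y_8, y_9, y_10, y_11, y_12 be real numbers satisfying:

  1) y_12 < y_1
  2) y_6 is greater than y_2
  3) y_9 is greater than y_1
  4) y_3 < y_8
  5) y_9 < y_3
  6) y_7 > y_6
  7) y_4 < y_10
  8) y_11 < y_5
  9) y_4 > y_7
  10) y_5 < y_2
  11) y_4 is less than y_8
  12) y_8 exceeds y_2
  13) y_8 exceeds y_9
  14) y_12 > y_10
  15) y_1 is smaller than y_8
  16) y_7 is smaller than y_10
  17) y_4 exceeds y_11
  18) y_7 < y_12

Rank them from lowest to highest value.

y_11 < y_5 < y_2 < y_6 < y_7 < y_4 < y_10 < y_12 < y_1 < y_9 < y_3 < y_8

Nothing is placed below y_11, so it is least; from there y_11 < y_5; y_5 < y_2; y_2 < y_6; y_6 < y_7; y_7 < y_4; y_4 < y_10; y_10 < y_12; y_12 < y_1; y_1 < y_9; y_9 < y_3; y_3 < y_8, each given directly.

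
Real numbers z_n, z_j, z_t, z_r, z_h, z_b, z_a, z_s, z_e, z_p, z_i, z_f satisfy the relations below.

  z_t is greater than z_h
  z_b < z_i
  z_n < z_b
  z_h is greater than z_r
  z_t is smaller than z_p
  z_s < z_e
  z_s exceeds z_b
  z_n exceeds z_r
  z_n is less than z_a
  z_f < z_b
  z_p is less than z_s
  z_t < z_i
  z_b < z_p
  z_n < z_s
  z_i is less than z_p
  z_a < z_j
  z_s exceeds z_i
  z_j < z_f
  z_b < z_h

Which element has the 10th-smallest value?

z_p

Chaining the given pairs: z_r < z_n < z_a < z_j < z_f < z_b < z_h < z_t < z_i < z_p < z_s < z_e.
The 10th smallest is z_p.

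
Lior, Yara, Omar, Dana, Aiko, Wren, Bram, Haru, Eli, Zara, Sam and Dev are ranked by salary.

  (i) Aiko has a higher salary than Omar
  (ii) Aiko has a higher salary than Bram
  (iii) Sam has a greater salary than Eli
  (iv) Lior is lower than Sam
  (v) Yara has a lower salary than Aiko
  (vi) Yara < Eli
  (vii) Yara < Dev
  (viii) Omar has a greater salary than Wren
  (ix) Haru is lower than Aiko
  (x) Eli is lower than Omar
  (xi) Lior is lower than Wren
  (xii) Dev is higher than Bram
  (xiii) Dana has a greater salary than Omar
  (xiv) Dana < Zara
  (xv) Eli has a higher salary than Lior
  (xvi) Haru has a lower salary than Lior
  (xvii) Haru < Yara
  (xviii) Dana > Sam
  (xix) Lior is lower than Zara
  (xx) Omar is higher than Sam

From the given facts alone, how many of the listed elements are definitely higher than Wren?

Directly above Wren: Omar.
One step further: Dana, Aiko (3 so far).
One step further: Zara (4 so far).
No other element is forced above Wren by the given relations, so the count is 4.

4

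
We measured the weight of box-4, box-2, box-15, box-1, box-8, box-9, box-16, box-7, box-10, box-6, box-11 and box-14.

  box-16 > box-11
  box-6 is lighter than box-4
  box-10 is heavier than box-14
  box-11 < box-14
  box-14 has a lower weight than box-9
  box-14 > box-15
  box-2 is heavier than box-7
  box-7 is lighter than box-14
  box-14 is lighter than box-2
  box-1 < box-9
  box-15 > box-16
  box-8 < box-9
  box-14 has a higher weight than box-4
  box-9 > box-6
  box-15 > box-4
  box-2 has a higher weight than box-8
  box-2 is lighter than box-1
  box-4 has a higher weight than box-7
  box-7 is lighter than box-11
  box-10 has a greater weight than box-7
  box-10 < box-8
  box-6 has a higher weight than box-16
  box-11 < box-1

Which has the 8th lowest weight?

Piecing the relations together gives one ordering: box-7 < box-11 < box-16 < box-6 < box-4 < box-15 < box-14 < box-10 < box-8 < box-2 < box-1 < box-9.
Counting 8 from the smallest end gives box-10.

box-10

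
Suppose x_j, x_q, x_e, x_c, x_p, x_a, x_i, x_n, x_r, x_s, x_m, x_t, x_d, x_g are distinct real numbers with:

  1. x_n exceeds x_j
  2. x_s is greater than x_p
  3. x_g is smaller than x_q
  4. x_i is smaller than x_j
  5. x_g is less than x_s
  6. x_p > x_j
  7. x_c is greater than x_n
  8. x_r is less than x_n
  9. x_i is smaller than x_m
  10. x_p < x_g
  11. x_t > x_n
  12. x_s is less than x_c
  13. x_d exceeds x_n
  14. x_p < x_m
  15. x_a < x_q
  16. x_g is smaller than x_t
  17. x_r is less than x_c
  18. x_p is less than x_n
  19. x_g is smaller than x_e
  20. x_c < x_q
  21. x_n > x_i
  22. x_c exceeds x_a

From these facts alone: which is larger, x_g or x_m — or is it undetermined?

undetermined

Following every chain through x_g: above x_g we get x_e, x_s, x_c, x_t, x_q; below x_g we get x_i, x_j, x_p.
x_m is not reached, and no chain runs the other way from x_m to x_g.
So the given relations leave the order of x_g and x_m undetermined.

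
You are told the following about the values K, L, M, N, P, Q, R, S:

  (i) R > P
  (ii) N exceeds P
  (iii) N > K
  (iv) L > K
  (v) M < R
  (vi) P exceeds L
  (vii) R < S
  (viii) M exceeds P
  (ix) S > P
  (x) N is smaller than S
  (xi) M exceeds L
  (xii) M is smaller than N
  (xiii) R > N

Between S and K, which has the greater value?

S

Link the given pairs in sequence: K < L; L < P; P < M; M < N; N < R; R < S.
Together: K < L < P < M < N < R < S.
So K < S; S is the larger of the two.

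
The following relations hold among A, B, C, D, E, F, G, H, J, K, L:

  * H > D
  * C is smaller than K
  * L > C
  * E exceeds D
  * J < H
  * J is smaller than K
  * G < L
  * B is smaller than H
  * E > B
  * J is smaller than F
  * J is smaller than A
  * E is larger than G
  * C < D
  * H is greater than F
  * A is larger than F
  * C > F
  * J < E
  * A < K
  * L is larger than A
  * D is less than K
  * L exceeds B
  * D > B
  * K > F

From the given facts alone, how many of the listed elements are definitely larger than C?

5

From C the given relations immediately reach D, K, L.
From those, H, E — 5 in total.
Nothing else is reachable above C; 5 in all.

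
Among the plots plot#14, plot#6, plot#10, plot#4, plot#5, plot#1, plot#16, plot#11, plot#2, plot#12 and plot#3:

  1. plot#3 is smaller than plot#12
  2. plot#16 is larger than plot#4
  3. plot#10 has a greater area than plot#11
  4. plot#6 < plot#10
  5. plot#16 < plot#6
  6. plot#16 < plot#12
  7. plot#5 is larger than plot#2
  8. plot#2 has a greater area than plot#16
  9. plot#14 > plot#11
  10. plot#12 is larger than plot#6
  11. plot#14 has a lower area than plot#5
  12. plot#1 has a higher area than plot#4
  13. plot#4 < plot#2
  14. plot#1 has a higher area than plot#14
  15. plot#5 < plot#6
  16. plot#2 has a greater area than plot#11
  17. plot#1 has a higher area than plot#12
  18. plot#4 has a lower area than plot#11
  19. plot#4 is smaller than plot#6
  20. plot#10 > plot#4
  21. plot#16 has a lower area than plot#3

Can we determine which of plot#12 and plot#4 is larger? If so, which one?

Link the given pairs in sequence: plot#4 < plot#11; plot#11 < plot#2; plot#2 < plot#5; plot#5 < plot#6; plot#6 < plot#12.
Together: plot#4 < plot#11 < plot#2 < plot#5 < plot#6 < plot#12.
So plot#12 is larger.

plot#12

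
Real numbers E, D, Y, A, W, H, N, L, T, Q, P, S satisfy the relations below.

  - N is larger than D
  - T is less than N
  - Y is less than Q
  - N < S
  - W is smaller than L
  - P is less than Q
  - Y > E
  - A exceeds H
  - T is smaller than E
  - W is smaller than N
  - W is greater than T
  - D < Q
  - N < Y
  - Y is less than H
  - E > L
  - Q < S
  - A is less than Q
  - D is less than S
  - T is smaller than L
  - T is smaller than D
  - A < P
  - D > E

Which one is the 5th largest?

The consecutive relations fix a unique order: T < W < L < E < D < N < Y < H < A < P < Q < S.
The 5th largest is H.

H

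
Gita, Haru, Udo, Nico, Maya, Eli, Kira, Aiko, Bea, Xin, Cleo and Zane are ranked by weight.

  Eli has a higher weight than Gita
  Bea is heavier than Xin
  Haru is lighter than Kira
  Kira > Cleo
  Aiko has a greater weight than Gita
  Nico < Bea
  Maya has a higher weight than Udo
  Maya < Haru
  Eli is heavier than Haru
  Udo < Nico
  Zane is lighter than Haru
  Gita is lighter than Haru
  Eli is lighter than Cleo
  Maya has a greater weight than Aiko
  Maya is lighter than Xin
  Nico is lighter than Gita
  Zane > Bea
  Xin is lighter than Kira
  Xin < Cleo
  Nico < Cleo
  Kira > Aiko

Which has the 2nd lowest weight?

Piecing the relations together gives one ordering: Udo < Nico < Gita < Aiko < Maya < Xin < Bea < Zane < Haru < Eli < Cleo < Kira.
The 2nd smallest is Nico.

Nico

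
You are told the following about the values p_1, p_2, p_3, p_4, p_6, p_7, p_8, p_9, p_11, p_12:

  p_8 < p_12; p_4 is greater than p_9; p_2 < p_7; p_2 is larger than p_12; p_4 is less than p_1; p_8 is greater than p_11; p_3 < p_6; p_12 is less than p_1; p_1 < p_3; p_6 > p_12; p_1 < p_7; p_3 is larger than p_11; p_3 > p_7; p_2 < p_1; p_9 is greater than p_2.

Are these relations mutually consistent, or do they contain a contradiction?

consistent

The single ordering p_11 < p_8 < p_12 < p_2 < p_9 < p_4 < p_1 < p_7 < p_3 < p_6 satisfies every listed relation, so no contradiction arises.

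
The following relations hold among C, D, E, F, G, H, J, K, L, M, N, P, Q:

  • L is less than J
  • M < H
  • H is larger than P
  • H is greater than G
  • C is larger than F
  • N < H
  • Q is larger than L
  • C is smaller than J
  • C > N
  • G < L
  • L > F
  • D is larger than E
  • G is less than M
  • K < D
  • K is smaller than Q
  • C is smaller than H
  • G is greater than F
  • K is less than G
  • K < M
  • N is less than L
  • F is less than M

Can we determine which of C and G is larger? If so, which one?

undetermined

Following every chain through G: above G we get L, Q, M, H, J; below G we get F, K.
C is not reached, and no chain runs the other way from C to G.
So the given relations leave the order of G and C undetermined.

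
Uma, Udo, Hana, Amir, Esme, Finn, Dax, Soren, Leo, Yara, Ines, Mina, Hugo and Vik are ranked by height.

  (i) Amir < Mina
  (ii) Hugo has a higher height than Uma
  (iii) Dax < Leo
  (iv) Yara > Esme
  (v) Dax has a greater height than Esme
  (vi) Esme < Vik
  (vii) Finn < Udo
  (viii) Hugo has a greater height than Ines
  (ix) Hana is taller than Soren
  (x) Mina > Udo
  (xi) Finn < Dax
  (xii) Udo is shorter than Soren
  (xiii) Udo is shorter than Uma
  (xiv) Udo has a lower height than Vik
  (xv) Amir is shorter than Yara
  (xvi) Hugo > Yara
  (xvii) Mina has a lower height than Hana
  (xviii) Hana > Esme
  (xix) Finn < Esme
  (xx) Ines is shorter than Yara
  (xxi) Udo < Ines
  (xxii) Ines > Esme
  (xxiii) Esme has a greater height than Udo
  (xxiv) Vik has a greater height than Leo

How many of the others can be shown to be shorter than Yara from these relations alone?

5

Directly below Yara: Amir, Esme, Ines.
One step further: Finn, Udo (5 so far).
No other element is forced below Yara by the given relations, so the count is 5.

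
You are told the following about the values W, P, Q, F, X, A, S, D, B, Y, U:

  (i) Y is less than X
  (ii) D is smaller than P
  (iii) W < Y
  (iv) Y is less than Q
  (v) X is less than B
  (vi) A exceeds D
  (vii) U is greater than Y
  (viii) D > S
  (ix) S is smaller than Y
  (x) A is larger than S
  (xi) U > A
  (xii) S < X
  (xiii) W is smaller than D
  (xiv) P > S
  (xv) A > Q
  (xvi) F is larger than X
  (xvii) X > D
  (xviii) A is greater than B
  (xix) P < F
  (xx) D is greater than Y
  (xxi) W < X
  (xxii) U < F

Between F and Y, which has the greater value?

The relevant relations are Y < D; D < X; X < B; B < A; A < U; U < F.
Together: Y < D < X < B < A < U < F.
So Y < F; F is the larger of the two.

F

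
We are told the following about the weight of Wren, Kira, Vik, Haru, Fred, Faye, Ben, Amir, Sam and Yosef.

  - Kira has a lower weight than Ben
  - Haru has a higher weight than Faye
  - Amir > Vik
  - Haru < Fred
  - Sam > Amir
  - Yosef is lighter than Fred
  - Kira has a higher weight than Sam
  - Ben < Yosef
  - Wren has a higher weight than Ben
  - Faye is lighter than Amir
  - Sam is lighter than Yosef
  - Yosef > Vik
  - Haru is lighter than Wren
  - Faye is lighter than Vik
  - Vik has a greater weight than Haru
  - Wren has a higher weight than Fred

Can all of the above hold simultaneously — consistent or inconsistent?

Every relation is compatible with Faye < Haru < Vik < Amir < Sam < Kira < Ben < Yosef < Fred < Wren; the set is consistent.

consistent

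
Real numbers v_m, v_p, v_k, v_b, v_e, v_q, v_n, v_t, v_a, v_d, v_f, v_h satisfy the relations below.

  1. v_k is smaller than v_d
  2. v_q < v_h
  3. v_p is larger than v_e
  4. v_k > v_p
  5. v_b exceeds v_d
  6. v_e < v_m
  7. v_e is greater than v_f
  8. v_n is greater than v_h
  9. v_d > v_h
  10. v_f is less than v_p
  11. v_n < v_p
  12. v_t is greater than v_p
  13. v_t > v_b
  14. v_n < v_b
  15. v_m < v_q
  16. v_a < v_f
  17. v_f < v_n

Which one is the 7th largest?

v_h

The consecutive relations fix a unique order: v_a < v_f < v_e < v_m < v_q < v_h < v_n < v_p < v_k < v_d < v_b < v_t.
The 7th largest is v_h.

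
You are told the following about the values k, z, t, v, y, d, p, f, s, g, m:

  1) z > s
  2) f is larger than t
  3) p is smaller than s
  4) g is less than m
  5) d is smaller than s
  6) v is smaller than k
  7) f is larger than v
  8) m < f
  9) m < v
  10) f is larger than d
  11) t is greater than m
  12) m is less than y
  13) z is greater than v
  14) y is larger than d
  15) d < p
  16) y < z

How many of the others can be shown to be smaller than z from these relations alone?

Directly below z: v, y, s.
One step further: d, p, m (6 so far).
One step further: g (7 so far).
No other element is forced below z by the given relations, so the count is 7.

7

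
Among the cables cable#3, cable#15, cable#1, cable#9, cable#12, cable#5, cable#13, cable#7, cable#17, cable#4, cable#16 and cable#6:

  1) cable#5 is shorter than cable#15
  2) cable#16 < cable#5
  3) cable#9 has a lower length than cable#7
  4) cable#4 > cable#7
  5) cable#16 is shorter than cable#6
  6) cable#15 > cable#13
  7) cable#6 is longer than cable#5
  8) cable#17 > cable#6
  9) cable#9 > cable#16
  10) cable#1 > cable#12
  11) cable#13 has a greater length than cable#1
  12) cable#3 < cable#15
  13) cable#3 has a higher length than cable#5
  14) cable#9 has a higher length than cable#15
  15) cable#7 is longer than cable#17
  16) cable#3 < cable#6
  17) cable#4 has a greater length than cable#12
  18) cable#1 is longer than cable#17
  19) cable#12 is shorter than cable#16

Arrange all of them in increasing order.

Nothing is placed below cable#12, so it is least; from there cable#12 < cable#16; cable#16 < cable#5; cable#5 < cable#3; cable#3 < cable#6; cable#6 < cable#17; cable#17 < cable#1; cable#1 < cable#13; cable#13 < cable#15; cable#15 < cable#9; cable#9 < cable#7; cable#7 < cable#4, each given directly.

cable#12 < cable#16 < cable#5 < cable#3 < cable#6 < cable#17 < cable#1 < cable#13 < cable#15 < cable#9 < cable#7 < cable#4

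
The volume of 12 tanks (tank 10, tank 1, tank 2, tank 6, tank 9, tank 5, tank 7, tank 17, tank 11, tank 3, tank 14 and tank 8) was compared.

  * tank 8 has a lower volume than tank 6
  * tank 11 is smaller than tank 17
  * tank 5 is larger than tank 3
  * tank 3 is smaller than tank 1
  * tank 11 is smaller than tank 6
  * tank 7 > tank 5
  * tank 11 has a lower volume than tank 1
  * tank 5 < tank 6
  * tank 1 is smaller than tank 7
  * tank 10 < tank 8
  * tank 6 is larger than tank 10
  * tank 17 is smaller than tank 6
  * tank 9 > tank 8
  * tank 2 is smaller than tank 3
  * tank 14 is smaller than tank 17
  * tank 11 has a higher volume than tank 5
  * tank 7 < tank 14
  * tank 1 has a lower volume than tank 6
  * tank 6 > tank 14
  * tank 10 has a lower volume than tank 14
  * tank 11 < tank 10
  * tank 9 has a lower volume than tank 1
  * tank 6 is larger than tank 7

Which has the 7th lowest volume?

Piecing the relations together gives one ordering: tank 2 < tank 3 < tank 5 < tank 11 < tank 10 < tank 8 < tank 9 < tank 1 < tank 7 < tank 14 < tank 17 < tank 6.
The 7th smallest is tank 9.

tank 9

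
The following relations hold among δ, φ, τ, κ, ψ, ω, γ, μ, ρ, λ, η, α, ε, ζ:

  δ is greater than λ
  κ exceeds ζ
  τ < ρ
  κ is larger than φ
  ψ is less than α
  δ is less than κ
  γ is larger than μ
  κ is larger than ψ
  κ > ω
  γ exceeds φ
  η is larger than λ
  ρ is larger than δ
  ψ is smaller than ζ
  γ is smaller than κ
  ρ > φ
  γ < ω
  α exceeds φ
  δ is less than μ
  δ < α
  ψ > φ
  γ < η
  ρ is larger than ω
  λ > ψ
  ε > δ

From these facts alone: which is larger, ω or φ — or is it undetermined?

ω

Link the given pairs in sequence: φ < ψ; ψ < λ; λ < δ; δ < μ; μ < γ; γ < ω.
Chaining these gives φ < ψ < λ < δ < μ < γ < ω.
So ω is larger.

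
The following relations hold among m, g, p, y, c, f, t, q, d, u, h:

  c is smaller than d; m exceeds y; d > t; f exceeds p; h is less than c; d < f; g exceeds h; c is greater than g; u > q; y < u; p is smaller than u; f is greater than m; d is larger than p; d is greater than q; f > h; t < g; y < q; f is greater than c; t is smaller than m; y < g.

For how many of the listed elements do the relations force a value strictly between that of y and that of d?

Chaining upward from y reaches: q, g, c, m, f, u.
Chaining downward from d reaches: p, q, h, t, g, c.
Strictly between y and d are those in both lists: q, g, c — 3 elements.

3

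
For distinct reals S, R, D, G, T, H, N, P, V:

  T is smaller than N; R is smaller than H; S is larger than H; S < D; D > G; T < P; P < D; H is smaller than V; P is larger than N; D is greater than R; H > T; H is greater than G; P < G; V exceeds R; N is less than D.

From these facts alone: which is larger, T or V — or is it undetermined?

V

Chaining the given relations: T < N < P < G < H < V.
So V is larger.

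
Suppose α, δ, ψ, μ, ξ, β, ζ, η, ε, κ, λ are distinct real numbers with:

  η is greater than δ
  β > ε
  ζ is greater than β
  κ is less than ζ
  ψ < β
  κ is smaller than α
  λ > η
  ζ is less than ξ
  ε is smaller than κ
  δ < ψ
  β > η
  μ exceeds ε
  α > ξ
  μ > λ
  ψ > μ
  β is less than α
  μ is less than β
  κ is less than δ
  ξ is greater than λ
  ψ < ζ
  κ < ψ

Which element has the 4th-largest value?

Chaining the given pairs: ε < κ < δ < η < λ < μ < ψ < β < ζ < ξ < α.
The 4th largest is β.

β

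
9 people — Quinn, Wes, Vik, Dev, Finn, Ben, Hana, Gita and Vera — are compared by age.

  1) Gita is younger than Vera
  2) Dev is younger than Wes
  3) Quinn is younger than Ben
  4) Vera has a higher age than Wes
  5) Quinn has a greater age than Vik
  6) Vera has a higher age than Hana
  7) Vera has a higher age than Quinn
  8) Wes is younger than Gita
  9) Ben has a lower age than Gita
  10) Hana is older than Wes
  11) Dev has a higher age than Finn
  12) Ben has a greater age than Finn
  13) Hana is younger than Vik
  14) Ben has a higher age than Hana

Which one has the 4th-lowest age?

The consecutive relations fix a unique order: Finn < Dev < Wes < Hana < Vik < Quinn < Ben < Gita < Vera.
The 4th smallest is Hana.

Hana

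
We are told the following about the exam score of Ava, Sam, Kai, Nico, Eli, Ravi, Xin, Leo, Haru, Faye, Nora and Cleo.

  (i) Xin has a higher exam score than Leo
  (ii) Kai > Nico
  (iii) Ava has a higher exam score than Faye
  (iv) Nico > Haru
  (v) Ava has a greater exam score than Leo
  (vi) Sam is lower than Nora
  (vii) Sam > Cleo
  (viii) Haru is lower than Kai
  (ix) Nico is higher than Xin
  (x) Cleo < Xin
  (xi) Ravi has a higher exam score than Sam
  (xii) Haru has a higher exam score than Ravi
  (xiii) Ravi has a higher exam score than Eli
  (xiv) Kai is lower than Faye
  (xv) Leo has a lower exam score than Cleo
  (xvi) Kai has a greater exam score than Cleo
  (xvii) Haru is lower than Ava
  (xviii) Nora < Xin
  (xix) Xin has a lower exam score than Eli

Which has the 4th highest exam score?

Nico

Piecing the relations together gives one ordering: Leo < Cleo < Sam < Nora < Xin < Eli < Ravi < Haru < Nico < Kai < Faye < Ava.
Counting 4 from the largest end gives Nico.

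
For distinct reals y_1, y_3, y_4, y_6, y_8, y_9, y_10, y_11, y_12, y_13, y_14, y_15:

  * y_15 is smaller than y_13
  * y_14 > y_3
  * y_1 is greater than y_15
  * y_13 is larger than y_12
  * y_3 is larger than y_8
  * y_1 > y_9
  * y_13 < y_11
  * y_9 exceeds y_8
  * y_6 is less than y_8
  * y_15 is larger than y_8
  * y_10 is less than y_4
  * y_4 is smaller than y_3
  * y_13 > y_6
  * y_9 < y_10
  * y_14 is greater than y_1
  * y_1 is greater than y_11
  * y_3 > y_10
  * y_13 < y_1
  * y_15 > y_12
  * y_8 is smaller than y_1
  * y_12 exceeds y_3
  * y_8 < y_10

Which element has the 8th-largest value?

The consecutive relations fix a unique order: y_6 < y_8 < y_9 < y_10 < y_4 < y_3 < y_12 < y_15 < y_13 < y_11 < y_1 < y_14.
The 8th largest is y_4.

y_4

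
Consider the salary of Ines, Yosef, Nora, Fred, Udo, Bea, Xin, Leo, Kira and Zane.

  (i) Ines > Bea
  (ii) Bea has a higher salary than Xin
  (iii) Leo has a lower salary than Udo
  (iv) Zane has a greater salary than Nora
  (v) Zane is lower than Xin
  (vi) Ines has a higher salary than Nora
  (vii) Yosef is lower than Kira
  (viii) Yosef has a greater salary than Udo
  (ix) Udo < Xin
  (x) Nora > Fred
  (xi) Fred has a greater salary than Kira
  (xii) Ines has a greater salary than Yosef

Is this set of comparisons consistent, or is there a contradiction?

Every relation is compatible with Leo < Udo < Yosef < Kira < Fred < Nora < Zane < Xin < Bea < Ines; the set is consistent.

consistent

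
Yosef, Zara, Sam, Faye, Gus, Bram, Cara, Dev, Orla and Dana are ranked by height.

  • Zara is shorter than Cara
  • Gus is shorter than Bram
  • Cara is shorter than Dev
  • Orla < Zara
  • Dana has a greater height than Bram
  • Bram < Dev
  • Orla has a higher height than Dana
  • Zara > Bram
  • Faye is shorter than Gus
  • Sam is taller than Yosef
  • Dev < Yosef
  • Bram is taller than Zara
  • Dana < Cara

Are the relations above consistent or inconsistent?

Chaining the given relations yields Bram < Dana < Orla < Zara, so Bram < Zara. But one relation states Zara < Bram. These cannot both hold.

inconsistent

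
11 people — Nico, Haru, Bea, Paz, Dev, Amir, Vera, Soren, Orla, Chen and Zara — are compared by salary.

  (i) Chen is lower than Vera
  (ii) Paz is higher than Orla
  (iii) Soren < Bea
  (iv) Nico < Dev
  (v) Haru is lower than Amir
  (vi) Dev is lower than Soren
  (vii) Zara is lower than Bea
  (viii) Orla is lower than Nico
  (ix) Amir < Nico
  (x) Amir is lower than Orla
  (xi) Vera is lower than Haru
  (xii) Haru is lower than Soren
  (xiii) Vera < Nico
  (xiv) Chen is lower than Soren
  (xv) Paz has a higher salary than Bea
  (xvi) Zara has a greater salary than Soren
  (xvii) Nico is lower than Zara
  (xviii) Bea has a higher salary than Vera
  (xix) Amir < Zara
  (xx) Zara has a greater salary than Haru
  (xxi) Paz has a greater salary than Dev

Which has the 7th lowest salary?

Chaining the given pairs: Chen < Vera < Haru < Amir < Orla < Nico < Dev < Soren < Zara < Bea < Paz.
Counting 7 from the smallest end gives Dev.

Dev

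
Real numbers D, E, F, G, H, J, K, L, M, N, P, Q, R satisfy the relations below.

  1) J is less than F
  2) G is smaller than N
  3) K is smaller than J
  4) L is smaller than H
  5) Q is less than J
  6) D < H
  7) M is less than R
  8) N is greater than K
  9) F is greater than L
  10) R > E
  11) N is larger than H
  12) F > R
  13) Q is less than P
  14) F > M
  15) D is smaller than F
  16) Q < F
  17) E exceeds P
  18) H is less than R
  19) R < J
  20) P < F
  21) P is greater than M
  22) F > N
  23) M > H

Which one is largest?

F

L is not greatest since L < H; D is not greatest since D < F; H is not greatest since H < N; Q is not greatest since Q < P; G is not greatest since G < N; K is not greatest since K < J; M is not greatest since M < F; P is not greatest since P < F; E is not greatest since E < R; R is not greatest since R < J; J is not greatest since J < F; N is not greatest since N < F.
Only F has nothing above it, so F is the largest.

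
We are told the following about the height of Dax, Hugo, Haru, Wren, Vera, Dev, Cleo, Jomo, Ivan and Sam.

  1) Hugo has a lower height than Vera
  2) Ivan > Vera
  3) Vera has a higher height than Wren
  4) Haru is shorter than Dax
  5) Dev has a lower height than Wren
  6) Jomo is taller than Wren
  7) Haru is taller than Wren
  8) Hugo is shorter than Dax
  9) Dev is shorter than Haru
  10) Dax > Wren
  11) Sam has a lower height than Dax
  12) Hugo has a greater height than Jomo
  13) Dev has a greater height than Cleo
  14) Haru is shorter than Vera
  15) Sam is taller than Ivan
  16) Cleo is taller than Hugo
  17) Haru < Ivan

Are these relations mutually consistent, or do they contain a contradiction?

We have Wren < Jomo stated directly, yet also Jomo < Hugo < Cleo < Dev < Wren by chaining the others — so Jomo < Wren. Contradiction.

inconsistent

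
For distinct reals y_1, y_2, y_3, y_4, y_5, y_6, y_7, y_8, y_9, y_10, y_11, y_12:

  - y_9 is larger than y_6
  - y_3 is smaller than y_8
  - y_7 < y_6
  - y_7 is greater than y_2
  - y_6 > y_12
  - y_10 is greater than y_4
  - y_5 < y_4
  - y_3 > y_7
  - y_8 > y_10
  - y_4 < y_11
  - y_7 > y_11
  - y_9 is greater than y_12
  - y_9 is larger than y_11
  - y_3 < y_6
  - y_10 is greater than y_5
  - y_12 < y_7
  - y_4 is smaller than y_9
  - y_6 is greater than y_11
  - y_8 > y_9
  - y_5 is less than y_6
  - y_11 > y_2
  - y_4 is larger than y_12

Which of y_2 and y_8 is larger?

y_2 < y_11 and y_11 < y_7 give y_2 < y_7.
Then y_7 < y_3 extends the chain to y_3.
Then y_3 < y_6 extends the chain to y_6.
With y_6 < y_9: y_2 < y_11 < y_7 < y_3 < y_6 < y_9.
With y_9 < y_8: y_2 < y_11 < y_7 < y_3 < y_6 < y_9 < y_8.
So y_2 < y_8; y_8 is the larger of the two.

y_8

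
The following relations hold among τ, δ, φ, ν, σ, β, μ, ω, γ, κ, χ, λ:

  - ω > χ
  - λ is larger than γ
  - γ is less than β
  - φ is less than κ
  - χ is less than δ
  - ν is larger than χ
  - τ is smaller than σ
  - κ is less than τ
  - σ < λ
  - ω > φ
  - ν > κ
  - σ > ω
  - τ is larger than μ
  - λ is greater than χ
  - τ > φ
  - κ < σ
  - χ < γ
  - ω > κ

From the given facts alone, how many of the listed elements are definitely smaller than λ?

8

The elements the relations force below λ are χ, φ, μ, γ, κ, ω, τ, σ — no chain reaches any other.
That is 8.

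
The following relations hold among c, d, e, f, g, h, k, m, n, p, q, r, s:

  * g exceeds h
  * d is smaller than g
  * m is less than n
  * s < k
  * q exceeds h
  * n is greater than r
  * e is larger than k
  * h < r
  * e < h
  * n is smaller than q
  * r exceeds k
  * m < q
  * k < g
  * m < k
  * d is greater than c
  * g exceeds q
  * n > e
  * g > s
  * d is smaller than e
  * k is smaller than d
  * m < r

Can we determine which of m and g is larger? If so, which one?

m < k and k < d give m < d.
Then d < e extends the chain to e.
With e < h: m < k < d < e < h.
Then h < r extends the chain to r.
Then r < n extends the chain to n.
With n < q: m < k < d < e < h < r < n < q.
Then q < g extends the chain to g.
So g is larger.

g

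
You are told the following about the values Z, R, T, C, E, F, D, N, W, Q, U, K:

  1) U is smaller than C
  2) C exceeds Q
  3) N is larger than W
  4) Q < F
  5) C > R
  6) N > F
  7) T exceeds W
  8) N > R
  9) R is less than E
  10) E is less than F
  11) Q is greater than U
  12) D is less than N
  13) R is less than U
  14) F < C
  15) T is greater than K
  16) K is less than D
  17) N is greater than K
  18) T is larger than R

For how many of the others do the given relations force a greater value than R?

From R the given relations immediately reach E, U, N, T, C.
From those, Q, F — 7 in total.
No other element is forced above R by the given relations, so the count is 7.

7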